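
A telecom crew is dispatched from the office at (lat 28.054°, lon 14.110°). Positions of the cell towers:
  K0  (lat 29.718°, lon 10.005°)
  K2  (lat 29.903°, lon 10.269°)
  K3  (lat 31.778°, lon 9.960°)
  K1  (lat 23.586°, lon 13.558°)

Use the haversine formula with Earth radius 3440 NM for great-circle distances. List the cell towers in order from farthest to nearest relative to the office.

Computing each great-circle distance from (lat 28.054°, lon 14.110°):
K3 (lat 31.778°, lon 9.960°): 310.8 NM
K1 (lat 23.586°, lon 13.558°): 269.9 NM
K0 (lat 29.718°, lon 10.005°): 237.8 NM
K2 (lat 29.903°, lon 10.269°): 230.2 NM

K3, K1, K0, K2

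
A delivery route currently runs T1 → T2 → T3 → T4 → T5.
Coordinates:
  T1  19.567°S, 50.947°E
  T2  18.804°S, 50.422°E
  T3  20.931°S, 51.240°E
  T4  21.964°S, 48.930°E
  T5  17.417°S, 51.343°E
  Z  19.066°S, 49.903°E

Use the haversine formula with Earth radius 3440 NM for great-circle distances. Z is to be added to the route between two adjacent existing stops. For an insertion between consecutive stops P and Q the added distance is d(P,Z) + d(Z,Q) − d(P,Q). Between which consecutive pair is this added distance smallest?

Added distance for inserting Z between each consecutive pair:
T1–T2: 45.1 NM
T2–T3: 32.6 NM
T3–T4: 174.2 NM
T4–T5: 5.9 NM
Smallest added distance is 5.9 NM, inserting between T4 and T5.

between T4 and T5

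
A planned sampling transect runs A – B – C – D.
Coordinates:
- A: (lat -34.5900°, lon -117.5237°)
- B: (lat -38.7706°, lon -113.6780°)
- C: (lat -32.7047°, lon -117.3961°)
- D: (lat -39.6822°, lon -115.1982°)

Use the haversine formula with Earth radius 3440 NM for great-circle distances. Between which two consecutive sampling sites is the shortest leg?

Leg distances:
A→B: 311.8 NM
B→C: 406.7 NM
C→D: 432.2 NM
The shortest leg is A–B at 311.8 NM.

A–B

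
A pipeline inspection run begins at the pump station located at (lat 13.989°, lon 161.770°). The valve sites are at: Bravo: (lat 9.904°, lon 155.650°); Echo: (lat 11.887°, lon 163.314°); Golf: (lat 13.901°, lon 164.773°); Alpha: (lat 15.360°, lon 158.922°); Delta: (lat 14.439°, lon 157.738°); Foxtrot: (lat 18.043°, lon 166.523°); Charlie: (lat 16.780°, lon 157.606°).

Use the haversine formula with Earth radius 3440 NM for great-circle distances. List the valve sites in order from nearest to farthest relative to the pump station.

Distances from the pump station:
Echo (lat 11.887°, lon 163.314°): 155.2 NM
Golf (lat 13.901°, lon 164.773°): 175.1 NM
Alpha (lat 15.360°, lon 158.922°): 184.8 NM
Delta (lat 14.439°, lon 157.738°): 236.2 NM
Charlie (lat 16.780°, lon 157.606°): 293.5 NM
Foxtrot (lat 18.043°, lon 166.523°): 366.7 NM
Bravo (lat 9.904°, lon 155.650°): 435.1 NM

Echo, Golf, Alpha, Delta, Charlie, Foxtrot, Bravo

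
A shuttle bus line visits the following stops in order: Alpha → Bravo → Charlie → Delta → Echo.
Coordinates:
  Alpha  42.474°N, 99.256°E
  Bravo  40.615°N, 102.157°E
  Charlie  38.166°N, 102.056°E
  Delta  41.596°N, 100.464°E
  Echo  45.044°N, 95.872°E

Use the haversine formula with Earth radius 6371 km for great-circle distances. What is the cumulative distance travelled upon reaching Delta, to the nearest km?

995 km

Leg distances:
Alpha→Bravo: 317.8 km  (cumulative 317.8 km)
Bravo→Charlie: 272.5 km  (cumulative 590.3 km)
Charlie→Delta: 404.8 km  (cumulative 995.1 km)
Cumulative distance at Delta ≈ 995 km.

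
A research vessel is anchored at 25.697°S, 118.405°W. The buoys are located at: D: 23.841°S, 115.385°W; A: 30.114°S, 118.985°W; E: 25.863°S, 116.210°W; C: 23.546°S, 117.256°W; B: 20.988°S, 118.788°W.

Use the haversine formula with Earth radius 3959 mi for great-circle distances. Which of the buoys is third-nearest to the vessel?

Distance to each, sorted:
E: 137.1 mi
C: 165.2 mi
D: 228.8 mi
A: 307.3 mi
B: 326.3 mi
The third-nearest is D at 228.8 mi.

D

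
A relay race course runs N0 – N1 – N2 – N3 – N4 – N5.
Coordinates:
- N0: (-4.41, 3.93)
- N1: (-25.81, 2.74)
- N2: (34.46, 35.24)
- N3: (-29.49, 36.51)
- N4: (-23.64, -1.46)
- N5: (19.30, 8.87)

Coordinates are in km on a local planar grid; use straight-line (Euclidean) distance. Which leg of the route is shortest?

N0–N1

Leg distances:
N0→N1: 21.4 km
N1→N2: 68.5 km
N2→N3: 64.0 km
N3→N4: 38.4 km
N4→N5: 44.2 km
The shortest leg is N0–N1 at 21.4 km.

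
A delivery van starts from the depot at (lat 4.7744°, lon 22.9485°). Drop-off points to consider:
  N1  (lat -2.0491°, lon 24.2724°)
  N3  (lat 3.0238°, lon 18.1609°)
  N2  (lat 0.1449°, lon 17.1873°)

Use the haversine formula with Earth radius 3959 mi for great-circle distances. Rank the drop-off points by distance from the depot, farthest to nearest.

N2, N1, N3

Distance from the depot at (lat 4.7744°, lon 22.9485°) to each:
N2 (lat 0.1449°, lon 17.1873°): 510.3 mi
N1 (lat -2.0491°, lon 24.2724°): 480.3 mi
N3 (lat 3.0238°, lon 18.1609°): 351.5 mi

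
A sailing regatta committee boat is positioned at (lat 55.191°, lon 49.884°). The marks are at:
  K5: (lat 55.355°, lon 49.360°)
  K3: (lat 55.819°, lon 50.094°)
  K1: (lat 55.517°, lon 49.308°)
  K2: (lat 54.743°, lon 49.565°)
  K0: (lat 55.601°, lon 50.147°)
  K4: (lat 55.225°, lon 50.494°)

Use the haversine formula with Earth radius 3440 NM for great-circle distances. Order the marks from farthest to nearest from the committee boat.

K3, K2, K1, K0, K4, K5

Distances from the committee boat:
K3 (lat 55.819°, lon 50.094°): 38.4 NM
K2 (lat 54.743°, lon 49.565°): 29.1 NM
K1 (lat 55.517°, lon 49.308°): 27.7 NM
K0 (lat 55.601°, lon 50.147°): 26.2 NM
K4 (lat 55.225°, lon 50.494°): 21.0 NM
K5 (lat 55.355°, lon 49.360°): 20.4 NM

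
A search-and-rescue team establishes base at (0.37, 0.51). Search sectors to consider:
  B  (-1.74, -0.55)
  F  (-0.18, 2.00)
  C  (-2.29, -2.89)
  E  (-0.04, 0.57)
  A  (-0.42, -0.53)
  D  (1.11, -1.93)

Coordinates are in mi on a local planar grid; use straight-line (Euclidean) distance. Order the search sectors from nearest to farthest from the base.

E, A, F, B, D, C

Computing each straight-line distance from (0.37, 0.51):
E (-0.04, 0.57): 0.4 mi
A (-0.42, -0.53): 1.3 mi
F (-0.18, 2.00): 1.6 mi
B (-1.74, -0.55): 2.4 mi
D (1.11, -1.93): 2.5 mi
C (-2.29, -2.89): 4.3 mi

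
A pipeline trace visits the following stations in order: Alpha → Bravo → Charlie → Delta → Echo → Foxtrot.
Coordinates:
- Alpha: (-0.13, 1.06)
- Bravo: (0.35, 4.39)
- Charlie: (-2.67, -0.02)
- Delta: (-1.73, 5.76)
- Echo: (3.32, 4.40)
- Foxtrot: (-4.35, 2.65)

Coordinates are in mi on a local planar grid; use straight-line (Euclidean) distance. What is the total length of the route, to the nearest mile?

28 mi

Leg distances:
Alpha→Bravo: 3.4 mi  (cumulative 3.4 mi)
Bravo→Charlie: 5.3 mi  (cumulative 8.7 mi)
Charlie→Delta: 5.9 mi  (cumulative 14.6 mi)
Delta→Echo: 5.2 mi  (cumulative 19.8 mi)
Echo→Foxtrot: 7.9 mi  (cumulative 27.7 mi)
Total route length ≈ 28 mi.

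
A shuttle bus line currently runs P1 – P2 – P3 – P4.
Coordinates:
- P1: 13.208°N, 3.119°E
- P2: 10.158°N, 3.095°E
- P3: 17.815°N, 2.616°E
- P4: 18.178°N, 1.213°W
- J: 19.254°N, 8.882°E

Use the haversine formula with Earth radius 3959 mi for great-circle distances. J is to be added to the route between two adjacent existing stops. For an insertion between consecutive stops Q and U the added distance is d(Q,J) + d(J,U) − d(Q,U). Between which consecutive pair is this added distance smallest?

between P2 and P3

Added distance for inserting J between each consecutive pair:
P1–P2: 1093.1 mi
P2–P3: 630.0 mi
P3–P4: 834.2 mi
Smallest added distance is 630.0 mi, inserting between P2 and P3.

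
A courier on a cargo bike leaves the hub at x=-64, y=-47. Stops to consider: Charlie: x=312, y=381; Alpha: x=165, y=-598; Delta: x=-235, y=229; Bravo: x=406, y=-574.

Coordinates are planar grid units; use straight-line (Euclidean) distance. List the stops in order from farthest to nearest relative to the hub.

Computing each straight-line distance from x=-64, y=-47:
Bravo x=406, y=-574: 706.1
Alpha x=165, y=-598: 596.7
Charlie x=312, y=381: 569.7
Delta x=-235, y=229: 324.7

Bravo, Alpha, Charlie, Delta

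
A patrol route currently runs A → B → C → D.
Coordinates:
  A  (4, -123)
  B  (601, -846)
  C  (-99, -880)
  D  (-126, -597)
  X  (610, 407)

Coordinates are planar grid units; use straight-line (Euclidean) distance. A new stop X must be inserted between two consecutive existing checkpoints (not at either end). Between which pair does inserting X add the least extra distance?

Added distance for inserting X between each consecutive pair:
A–B: 1120.5
B–C: 2021.6
C–D: 2430.0
Smallest added distance is 1120.5, inserting between A and B.

between A and B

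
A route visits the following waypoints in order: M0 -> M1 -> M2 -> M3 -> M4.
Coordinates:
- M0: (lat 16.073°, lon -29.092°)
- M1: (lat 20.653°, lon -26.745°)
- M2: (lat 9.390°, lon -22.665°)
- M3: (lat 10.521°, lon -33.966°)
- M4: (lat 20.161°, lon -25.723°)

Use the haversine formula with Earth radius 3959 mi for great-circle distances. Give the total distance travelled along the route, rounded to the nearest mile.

Leg distances:
M0→M1: 351.9 mi  (cumulative 351.9 mi)
M1→M2: 824.3 mi  (cumulative 1176.2 mi)
M2→M3: 773.0 mi  (cumulative 1949.2 mi)
M3→M4: 862.8 mi  (cumulative 2812.1 mi)
Total route length ≈ 2812 mi.

2812 mi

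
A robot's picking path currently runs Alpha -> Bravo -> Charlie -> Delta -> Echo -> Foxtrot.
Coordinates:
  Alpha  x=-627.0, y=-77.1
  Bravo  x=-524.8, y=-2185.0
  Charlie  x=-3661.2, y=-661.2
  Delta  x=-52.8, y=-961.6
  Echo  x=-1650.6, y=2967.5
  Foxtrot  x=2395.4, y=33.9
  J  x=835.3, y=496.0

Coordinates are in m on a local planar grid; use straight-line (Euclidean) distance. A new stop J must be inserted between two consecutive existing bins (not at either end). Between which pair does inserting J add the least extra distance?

Added distance for inserting J between each consecutive pair:
Alpha–Bravo: 2466.5 m
Bravo–Charlie: 4162.3 m
Charlie–Delta: 2729.0 m
Delta–Echo: 970.7 m
Echo–Foxtrot: 134.9 m
Smallest added distance is 134.9 m, inserting between Echo and Foxtrot.

between Echo and Foxtrot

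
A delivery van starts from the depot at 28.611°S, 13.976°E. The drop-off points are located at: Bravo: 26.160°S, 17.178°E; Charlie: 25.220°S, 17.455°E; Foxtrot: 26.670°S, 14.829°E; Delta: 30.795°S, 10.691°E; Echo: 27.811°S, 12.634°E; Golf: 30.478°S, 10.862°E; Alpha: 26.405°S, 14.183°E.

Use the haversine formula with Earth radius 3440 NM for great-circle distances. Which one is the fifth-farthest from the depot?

Distances from the depot (28.611°S, 13.976°E):
Charlie: 275.9 NM
Bravo: 225.4 NM
Delta: 215.7 NM
Golf: 197.5 NM
Alpha: 132.9 NM
Foxtrot: 125.1 NM
Echo: 85.7 NM
The fifth-farthest is Alpha at 132.9 NM.

Alpha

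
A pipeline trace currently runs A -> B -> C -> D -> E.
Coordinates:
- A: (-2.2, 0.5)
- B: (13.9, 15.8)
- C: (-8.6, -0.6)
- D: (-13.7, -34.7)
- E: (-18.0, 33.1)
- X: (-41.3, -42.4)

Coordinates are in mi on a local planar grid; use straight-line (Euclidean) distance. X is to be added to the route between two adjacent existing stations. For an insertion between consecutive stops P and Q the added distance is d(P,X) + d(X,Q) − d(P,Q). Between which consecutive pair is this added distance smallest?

between D and E

Added distance for inserting X between each consecutive pair:
A–B: 116.0 mi
B–C: 105.4 mi
C–D: 47.2 mi
D–E: 39.7 mi
Smallest added distance is 39.7 mi, inserting between D and E.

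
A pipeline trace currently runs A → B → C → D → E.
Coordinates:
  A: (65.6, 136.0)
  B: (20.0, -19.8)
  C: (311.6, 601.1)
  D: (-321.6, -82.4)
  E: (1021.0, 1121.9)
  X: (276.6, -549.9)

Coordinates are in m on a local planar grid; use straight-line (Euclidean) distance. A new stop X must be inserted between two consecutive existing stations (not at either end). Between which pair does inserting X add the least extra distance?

Added distance for inserting X between each consecutive pair:
A–B: 1144.2 m
B–C: 1054.5 m
C–D: 979.0 m
D–E: 785.7 m
Smallest added distance is 785.7 m, inserting between D and E.

between D and E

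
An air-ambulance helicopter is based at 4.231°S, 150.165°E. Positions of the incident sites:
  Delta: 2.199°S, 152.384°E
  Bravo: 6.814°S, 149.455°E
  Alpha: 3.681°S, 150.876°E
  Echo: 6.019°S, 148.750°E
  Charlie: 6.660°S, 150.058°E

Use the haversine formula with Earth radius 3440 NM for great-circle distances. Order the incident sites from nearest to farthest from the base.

Computing each great-circle distance from 4.231°S, 150.165°E:
Alpha 3.681°S, 150.876°E: 53.9 NM
Echo 6.019°S, 148.750°E: 136.7 NM
Charlie 6.660°S, 150.058°E: 146.0 NM
Bravo 6.814°S, 149.455°E: 160.8 NM
Delta 2.199°S, 152.384°E: 180.5 NM

Alpha, Echo, Charlie, Bravo, Delta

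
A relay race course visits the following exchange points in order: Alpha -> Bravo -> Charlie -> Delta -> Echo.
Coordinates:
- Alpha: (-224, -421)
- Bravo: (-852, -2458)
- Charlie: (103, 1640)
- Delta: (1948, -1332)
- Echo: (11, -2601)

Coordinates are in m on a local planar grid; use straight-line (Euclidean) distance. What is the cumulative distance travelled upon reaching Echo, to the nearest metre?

12153 m

Leg distances:
Alpha→Bravo: 2131.6 m  (cumulative 2131.6 m)
Bravo→Charlie: 4207.8 m  (cumulative 6339.4 m)
Charlie→Delta: 3498.1 m  (cumulative 9837.5 m)
Delta→Echo: 2315.7 m  (cumulative 12153.2 m)
Cumulative distance at Echo ≈ 12153 m.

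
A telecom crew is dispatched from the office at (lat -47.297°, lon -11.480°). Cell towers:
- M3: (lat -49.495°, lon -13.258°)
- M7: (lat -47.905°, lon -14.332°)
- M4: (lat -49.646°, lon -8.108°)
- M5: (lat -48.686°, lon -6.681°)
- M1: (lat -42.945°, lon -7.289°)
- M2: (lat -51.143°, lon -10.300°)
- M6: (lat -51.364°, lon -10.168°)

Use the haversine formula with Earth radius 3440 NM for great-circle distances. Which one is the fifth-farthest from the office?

M4

Distances from the office ((lat -47.297°, lon -11.480°)):
M1: 315.8 NM
M6: 249.5 NM
M2: 235.5 NM
M5: 210.0 NM
M4: 194.7 NM
M3: 149.8 NM
M7: 121.1 NM
The fifth-farthest is M4 at 194.7 NM.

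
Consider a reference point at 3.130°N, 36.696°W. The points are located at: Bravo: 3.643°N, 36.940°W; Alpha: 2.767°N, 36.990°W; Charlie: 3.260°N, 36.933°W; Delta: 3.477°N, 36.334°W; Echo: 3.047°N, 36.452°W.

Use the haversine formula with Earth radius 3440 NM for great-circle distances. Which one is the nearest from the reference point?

Echo

Distances from the reference point (3.130°N, 36.696°W):
Echo: 15.5 NM
Charlie: 16.2 NM
Alpha: 28.0 NM
Delta: 30.1 NM
Bravo: 34.1 NM
The nearest is Echo at 15.5 NM.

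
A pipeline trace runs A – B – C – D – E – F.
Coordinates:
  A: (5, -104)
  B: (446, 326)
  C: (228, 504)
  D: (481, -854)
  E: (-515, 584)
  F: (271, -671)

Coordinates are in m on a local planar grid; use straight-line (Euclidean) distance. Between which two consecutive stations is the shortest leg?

Leg distances:
A→B: 615.9 m
B→C: 281.4 m
C→D: 1381.4 m
D→E: 1749.2 m
E→F: 1480.8 m
The shortest leg is B–C at 281.4 m.

B–C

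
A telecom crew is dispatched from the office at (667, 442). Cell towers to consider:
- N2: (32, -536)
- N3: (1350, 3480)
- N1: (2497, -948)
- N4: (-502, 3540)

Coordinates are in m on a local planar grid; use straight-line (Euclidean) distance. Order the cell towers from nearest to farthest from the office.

N2, N1, N3, N4

Distances from the office:
N2 (32, -536): 1166.1 m
N1 (2497, -948): 2298.0 m
N3 (1350, 3480): 3113.8 m
N4 (-502, 3540): 3311.2 m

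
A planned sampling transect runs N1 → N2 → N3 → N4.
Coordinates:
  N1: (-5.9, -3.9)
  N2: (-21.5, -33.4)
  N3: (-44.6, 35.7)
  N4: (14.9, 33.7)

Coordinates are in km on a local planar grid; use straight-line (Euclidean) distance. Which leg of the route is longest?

Leg distances:
N1→N2: 33.4 km
N2→N3: 72.9 km
N3→N4: 59.5 km
The longest leg is N2–N3 at 72.9 km.

N2–N3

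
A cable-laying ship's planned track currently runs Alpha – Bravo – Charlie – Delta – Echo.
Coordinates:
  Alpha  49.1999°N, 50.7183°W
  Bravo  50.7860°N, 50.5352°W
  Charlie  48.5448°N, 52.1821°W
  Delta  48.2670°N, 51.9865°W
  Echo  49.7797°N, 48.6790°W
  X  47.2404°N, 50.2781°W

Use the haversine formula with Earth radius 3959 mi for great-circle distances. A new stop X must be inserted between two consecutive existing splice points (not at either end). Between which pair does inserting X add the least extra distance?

between Delta and Echo

Added distance for inserting X between each consecutive pair:
Alpha–Bravo: 272.3 mi
Bravo–Charlie: 199.9 mi
Charlie–Delta: 211.4 mi
Delta–Echo: 113.9 mi
Smallest added distance is 113.9 mi, inserting between Delta and Echo.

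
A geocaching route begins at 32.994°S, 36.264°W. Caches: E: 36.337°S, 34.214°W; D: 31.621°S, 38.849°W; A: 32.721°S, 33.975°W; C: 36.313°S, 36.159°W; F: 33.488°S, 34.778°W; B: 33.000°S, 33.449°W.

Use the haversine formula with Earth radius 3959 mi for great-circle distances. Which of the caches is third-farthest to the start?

D

Distance to each, sorted:
E: 258.7 mi
C: 229.4 mi
D: 178.3 mi
B: 163.1 mi
A: 134.2 mi
F: 92.4 mi
The third-farthest is D at 178.3 mi.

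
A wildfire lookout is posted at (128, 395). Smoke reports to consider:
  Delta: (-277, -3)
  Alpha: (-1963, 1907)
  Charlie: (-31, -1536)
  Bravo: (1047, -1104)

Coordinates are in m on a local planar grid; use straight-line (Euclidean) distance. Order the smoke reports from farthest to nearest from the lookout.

Alpha, Charlie, Bravo, Delta

Distances from the lookout:
Alpha (-1963, 1907): 2580.4 m
Charlie (-31, -1536): 1937.5 m
Bravo (1047, -1104): 1758.3 m
Delta (-277, -3): 567.8 m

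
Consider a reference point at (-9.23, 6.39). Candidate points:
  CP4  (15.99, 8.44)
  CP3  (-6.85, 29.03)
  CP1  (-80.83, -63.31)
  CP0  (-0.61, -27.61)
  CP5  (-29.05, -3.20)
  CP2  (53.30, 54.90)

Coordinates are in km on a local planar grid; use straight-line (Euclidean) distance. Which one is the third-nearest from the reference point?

Distance to each, sorted:
CP5: 22.0 km
CP3: 22.8 km
CP4: 25.3 km
CP0: 35.1 km
CP2: 79.1 km
CP1: 99.9 km
The third-nearest is CP4 at 25.3 km.

CP4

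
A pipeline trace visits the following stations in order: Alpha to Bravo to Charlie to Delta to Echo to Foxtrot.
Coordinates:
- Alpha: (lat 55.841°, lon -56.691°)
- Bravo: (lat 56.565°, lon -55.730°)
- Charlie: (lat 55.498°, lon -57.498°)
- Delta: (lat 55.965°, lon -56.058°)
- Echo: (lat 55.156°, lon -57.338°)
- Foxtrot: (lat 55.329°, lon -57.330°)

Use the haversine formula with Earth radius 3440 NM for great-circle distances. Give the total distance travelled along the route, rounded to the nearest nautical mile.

273 NM

Leg distances:
Alpha→Bravo: 54.0 NM  (cumulative 54.0 NM)
Bravo→Charlie: 87.3 NM  (cumulative 141.3 NM)
Charlie→Delta: 56.2 NM  (cumulative 197.5 NM)
Delta→Echo: 65.2 NM  (cumulative 262.7 NM)
Echo→Foxtrot: 10.4 NM  (cumulative 273.1 NM)
Total route length ≈ 273 NM.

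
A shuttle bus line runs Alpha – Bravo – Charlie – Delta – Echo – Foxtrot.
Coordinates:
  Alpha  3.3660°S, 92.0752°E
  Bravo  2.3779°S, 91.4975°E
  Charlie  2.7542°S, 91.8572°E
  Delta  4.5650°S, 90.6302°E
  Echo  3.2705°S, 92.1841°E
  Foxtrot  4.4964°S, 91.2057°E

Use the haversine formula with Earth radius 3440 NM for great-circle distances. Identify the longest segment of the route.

Charlie–Delta

Leg distances:
Alpha→Bravo: 68.7 NM
Bravo→Charlie: 31.2 NM
Charlie→Delta: 131.2 NM
Delta→Echo: 121.3 NM
Echo→Foxtrot: 94.1 NM
The longest leg is Charlie–Delta at 131.2 NM.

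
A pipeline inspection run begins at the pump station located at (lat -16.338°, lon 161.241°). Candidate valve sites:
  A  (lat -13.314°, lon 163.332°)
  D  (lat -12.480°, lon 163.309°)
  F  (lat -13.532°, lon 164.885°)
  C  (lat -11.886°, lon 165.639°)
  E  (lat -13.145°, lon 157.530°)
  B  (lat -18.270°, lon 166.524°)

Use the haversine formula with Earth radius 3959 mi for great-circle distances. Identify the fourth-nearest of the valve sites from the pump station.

E

Distances from the pump station ((lat -16.338°, lon 161.241°)):
A: 251.3 mi
D: 300.3 mi
F: 311.1 mi
E: 331.9 mi
B: 373.2 mi
C: 426.0 mi
The fourth-nearest is E at 331.9 mi.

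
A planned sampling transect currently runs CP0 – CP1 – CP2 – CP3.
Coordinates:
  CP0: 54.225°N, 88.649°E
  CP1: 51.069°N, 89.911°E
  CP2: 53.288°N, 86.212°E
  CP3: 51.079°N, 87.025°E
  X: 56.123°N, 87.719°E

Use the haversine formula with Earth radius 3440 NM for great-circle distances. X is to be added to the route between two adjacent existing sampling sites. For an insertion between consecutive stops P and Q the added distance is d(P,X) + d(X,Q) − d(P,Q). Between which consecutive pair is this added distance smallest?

between CP0 and CP1

Added distance for inserting X between each consecutive pair:
CP0–CP1: 236.6 NM
CP1–CP2: 300.9 NM
CP2–CP3: 345.9 NM
Smallest added distance is 236.6 NM, inserting between CP0 and CP1.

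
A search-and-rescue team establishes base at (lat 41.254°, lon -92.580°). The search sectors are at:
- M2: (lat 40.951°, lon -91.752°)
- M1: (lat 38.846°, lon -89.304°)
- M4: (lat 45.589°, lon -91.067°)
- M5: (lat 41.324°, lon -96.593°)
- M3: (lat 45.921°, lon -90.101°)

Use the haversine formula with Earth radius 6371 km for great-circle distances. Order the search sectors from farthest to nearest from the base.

Distances from the base:
M3 (lat 45.921°, lon -90.101°): 556.0 km
M4 (lat 45.589°, lon -91.067°): 497.3 km
M1 (lat 38.846°, lon -89.304°): 386.5 km
M5 (lat 41.324°, lon -96.593°): 335.3 km
M2 (lat 40.951°, lon -91.752°): 77.1 km

M3, M4, M1, M5, M2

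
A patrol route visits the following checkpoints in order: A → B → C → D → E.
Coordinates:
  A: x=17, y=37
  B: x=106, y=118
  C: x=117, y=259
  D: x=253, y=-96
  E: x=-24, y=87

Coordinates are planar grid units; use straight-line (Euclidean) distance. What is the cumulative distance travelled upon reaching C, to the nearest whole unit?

262

Leg distances:
A→B: 120.3  (cumulative 120.3)
B→C: 141.4  (cumulative 261.8)
Cumulative distance at C ≈ 262.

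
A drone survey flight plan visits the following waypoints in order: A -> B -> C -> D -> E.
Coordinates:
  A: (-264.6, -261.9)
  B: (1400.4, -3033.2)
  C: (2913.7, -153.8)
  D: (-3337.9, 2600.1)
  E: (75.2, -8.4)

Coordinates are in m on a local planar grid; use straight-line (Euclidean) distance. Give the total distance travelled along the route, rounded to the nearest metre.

Leg distances:
A→B: 3233.0 m  (cumulative 3233.0 m)
B→C: 3252.8 m  (cumulative 6485.9 m)
C→D: 6831.3 m  (cumulative 13317.1 m)
D→E: 4295.8 m  (cumulative 17612.9 m)
Total route length ≈ 17613 m.

17613 m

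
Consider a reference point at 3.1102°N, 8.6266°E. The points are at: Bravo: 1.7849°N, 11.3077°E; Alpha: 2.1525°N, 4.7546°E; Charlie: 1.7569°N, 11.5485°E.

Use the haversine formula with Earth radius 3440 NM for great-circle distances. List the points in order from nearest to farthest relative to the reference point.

Bravo, Charlie, Alpha

Computing each great-circle distance from 3.1102°N, 8.6266°E:
Bravo 1.7849°N, 11.3077°E: 179.4 NM
Charlie 1.7569°N, 11.5485°E: 193.2 NM
Alpha 2.1525°N, 4.7546°E: 239.2 NM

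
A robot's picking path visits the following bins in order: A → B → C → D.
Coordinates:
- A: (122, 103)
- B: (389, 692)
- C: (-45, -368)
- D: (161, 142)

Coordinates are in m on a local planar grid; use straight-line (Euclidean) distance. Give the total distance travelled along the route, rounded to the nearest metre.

Leg distances:
A→B: 646.7 m  (cumulative 646.7 m)
B→C: 1145.4 m  (cumulative 1792.1 m)
C→D: 550.0 m  (cumulative 2342.1 m)
Total route length ≈ 2342 m.

2342 m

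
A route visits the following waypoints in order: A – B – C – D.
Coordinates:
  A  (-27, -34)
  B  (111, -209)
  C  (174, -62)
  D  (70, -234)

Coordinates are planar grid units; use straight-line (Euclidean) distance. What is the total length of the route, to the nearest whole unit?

Leg distances:
A→B: 222.9  (cumulative 222.9)
B→C: 159.9  (cumulative 382.8)
C→D: 201.0  (cumulative 583.8)
Total route length ≈ 584.

584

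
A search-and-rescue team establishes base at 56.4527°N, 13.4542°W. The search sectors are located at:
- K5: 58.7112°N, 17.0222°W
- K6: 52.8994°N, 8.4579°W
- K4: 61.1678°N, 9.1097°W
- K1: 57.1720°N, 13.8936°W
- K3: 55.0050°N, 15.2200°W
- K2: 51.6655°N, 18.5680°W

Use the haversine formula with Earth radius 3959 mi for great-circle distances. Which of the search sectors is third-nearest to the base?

Distance to each, sorted:
K1: 52.4 mi
K3: 121.3 mi
K5: 204.4 mi
K6: 316.3 mi
K4: 360.8 mi
K2: 390.2 mi
The third-nearest is K5 at 204.4 mi.

K5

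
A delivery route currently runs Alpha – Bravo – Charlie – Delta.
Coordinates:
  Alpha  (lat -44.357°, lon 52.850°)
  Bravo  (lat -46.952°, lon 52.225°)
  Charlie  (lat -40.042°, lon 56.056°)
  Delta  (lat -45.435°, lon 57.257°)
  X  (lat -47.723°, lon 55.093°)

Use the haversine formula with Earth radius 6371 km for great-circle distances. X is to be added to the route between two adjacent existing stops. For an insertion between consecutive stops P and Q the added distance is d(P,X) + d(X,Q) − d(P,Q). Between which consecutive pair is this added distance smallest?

Added distance for inserting X between each consecutive pair:
Alpha–Bravo: 352.2 km
Bravo–Charlie: 262.1 km
Charlie–Delta: 553.3 km
Smallest added distance is 262.1 km, inserting between Bravo and Charlie.

between Bravo and Charlie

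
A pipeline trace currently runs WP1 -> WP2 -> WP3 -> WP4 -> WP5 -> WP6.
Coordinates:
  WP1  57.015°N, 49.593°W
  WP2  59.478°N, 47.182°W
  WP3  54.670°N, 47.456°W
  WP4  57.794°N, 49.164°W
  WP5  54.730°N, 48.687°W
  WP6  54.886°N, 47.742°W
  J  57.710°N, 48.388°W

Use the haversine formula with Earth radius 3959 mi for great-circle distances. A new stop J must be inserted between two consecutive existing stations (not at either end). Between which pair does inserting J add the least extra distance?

between WP1 and WP2

Added distance for inserting J between each consecutive pair:
WP1–WP2: 4.0 mi
WP2–WP3: 10.4 mi
WP3–WP4: 16.7 mi
WP4–WP5: 22.9 mi
WP5–WP6: 363.8 mi
Smallest added distance is 4.0 mi, inserting between WP1 and WP2.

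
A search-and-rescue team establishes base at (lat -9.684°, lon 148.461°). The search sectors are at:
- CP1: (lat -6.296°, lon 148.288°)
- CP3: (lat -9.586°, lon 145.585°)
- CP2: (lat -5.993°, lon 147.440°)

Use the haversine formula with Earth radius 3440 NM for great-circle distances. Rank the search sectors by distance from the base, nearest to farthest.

Distance from the base at (lat -9.684°, lon 148.461°) to each:
CP3 (lat -9.586°, lon 145.585°): 170.3 NM
CP1 (lat -6.296°, lon 148.288°): 203.7 NM
CP2 (lat -5.993°, lon 147.440°): 229.8 NM

CP3, CP1, CP2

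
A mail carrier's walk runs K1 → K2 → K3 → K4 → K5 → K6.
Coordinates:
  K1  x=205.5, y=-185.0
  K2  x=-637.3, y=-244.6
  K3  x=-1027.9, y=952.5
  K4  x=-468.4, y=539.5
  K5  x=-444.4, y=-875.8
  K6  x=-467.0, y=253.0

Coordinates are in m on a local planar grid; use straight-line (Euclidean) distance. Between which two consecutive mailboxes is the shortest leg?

Leg distances:
K1→K2: 844.9 m
K2→K3: 1259.2 m
K3→K4: 695.4 m
K4→K5: 1415.5 m
K5→K6: 1129.0 m
The shortest leg is K3–K4 at 695.4 m.

K3–K4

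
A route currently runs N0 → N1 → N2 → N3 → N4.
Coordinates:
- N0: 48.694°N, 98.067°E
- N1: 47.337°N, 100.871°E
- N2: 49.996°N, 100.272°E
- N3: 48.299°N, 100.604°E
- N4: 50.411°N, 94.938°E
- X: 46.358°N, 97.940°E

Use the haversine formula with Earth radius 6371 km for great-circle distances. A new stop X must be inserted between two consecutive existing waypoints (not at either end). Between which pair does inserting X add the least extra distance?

between N0 and N1

Added distance for inserting X between each consecutive pair:
N0–N1: 250.6 km
N1–N2: 389.0 km
N2–N3: 544.4 km
N3–N4: 324.2 km
Smallest added distance is 250.6 km, inserting between N0 and N1.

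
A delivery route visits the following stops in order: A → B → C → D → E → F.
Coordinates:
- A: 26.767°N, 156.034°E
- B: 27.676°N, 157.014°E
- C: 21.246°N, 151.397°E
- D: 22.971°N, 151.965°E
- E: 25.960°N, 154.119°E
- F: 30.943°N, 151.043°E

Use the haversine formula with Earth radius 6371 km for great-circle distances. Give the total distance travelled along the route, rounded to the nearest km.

Leg distances:
A→B: 140.0 km  (cumulative 140.0 km)
B→C: 913.1 km  (cumulative 1053.2 km)
C→D: 200.5 km  (cumulative 1253.7 km)
D→E: 397.5 km  (cumulative 1651.2 km)
E→F: 630.3 km  (cumulative 2281.5 km)
Total route length ≈ 2281 km.

2281 km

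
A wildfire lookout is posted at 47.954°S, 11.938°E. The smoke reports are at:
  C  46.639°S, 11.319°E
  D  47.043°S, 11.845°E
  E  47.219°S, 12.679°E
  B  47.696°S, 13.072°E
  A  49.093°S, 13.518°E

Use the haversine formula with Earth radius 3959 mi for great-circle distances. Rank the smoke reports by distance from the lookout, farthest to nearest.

Distance from the lookout at 47.954°S, 11.938°E to each:
A 49.093°S, 13.518°E: 106.9 mi
C 46.639°S, 11.319°E: 95.4 mi
D 47.043°S, 11.845°E: 63.1 mi
E 47.219°S, 12.679°E: 61.4 mi
B 47.696°S, 13.072°E: 55.5 mi

A, C, D, E, B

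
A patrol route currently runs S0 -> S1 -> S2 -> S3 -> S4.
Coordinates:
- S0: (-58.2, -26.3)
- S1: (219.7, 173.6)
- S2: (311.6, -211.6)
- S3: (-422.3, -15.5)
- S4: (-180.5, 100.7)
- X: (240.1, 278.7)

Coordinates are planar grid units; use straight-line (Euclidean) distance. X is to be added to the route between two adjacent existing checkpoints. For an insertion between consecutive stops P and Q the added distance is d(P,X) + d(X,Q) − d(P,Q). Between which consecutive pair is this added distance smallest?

Added distance for inserting X between each consecutive pair:
S0–S1: 191.4
S1–S2: 206.5
S2–S3: 460.6
S3–S4: 913.2
Smallest added distance is 191.4, inserting between S0 and S1.

between S0 and S1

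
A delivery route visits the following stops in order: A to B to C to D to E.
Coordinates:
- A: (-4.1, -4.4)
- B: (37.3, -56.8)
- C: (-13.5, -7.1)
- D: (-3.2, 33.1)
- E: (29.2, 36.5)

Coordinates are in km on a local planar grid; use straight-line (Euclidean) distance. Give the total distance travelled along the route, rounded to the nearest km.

Leg distances:
A→B: 66.8 km  (cumulative 66.8 km)
B→C: 71.1 km  (cumulative 137.8 km)
C→D: 41.5 km  (cumulative 179.3 km)
D→E: 32.6 km  (cumulative 211.9 km)
Total route length ≈ 212 km.

212 km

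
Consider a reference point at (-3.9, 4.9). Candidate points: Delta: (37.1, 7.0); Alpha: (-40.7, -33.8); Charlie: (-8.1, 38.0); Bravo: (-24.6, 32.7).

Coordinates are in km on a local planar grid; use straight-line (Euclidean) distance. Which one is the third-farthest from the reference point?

Distance to each, sorted:
Alpha: 53.4 km
Delta: 41.1 km
Bravo: 34.7 km
Charlie: 33.4 km
The third-farthest is Bravo at 34.7 km.

Bravo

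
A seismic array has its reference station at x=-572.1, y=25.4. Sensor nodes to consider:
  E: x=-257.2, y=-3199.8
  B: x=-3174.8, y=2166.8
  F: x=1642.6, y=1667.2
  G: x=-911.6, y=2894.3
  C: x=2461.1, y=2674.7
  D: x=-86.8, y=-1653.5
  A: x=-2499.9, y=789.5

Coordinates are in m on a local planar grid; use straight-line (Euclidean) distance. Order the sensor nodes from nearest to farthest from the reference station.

D, A, F, G, E, B, C

Distances from the reference station:
D x=-86.8, y=-1653.5: 1747.6 m
A x=-2499.9, y=789.5: 2073.7 m
F x=1642.6, y=1667.2: 2756.9 m
G x=-911.6, y=2894.3: 2888.9 m
E x=-257.2, y=-3199.8: 3240.5 m
B x=-3174.8, y=2166.8: 3370.4 m
C x=2461.1, y=2674.7: 4027.3 m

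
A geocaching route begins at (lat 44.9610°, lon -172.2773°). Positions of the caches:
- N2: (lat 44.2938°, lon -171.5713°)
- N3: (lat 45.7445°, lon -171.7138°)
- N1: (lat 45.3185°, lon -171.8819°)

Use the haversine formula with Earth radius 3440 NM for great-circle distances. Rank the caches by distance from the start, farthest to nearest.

N3, N2, N1

Computing each great-circle distance from (lat 44.9610°, lon -172.2773°):
N3 (lat 45.7445°, lon -171.7138°): 52.7 NM
N2 (lat 44.2938°, lon -171.5713°): 50.1 NM
N1 (lat 45.3185°, lon -171.8819°): 27.2 NM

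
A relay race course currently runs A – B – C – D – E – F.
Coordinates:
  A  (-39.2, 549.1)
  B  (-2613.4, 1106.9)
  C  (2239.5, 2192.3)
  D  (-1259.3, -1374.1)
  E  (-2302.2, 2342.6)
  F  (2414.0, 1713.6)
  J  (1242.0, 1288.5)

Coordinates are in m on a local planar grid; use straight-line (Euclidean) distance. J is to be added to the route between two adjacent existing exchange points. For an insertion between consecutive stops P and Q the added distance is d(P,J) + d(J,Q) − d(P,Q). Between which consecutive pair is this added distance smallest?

between C and D

Added distance for inserting J between each consecutive pair:
A–B: 2705.0 m
B–C: 232.9 m
C–D: 3.2 m
D–E: 3490.6 m
E–F: 186.4 m
Smallest added distance is 3.2 m, inserting between C and D.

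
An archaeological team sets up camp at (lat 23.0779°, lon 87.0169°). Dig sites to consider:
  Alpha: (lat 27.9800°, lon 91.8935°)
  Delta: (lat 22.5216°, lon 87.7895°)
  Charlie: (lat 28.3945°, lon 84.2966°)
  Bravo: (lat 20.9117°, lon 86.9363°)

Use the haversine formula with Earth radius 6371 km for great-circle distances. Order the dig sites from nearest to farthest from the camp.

Computing each great-circle distance from (lat 23.0779°, lon 87.0169°):
Delta (lat 22.5216°, lon 87.7895°): 100.5 km
Bravo (lat 20.9117°, lon 86.9363°): 241.0 km
Charlie (lat 28.3945°, lon 84.2966°): 650.9 km
Alpha (lat 27.9800°, lon 91.8935°): 732.3 km

Delta, Bravo, Charlie, Alpha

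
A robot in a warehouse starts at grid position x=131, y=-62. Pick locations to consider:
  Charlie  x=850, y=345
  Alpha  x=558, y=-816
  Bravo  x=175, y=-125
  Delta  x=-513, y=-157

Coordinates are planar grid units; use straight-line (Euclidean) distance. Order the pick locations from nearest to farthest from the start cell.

Distance from the start cell at x=131, y=-62 to each:
Bravo x=175, y=-125: 76.8
Delta x=-513, y=-157: 651.0
Charlie x=850, y=345: 826.2
Alpha x=558, y=-816: 866.5

Bravo, Delta, Charlie, Alpha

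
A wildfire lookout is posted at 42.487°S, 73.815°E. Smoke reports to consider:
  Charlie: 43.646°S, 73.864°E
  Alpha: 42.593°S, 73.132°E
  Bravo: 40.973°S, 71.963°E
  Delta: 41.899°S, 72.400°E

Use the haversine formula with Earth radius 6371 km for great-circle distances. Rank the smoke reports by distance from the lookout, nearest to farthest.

Alpha, Charlie, Delta, Bravo

Distances from the lookout:
Alpha 42.593°S, 73.132°E: 57.2 km
Charlie 43.646°S, 73.864°E: 128.9 km
Delta 41.899°S, 72.400°E: 133.7 km
Bravo 40.973°S, 71.963°E: 227.9 km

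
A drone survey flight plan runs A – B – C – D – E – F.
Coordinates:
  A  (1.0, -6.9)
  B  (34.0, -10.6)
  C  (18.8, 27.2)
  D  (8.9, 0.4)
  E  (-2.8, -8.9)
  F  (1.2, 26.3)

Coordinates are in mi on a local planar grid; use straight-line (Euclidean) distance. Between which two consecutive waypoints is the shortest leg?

Leg distances:
A→B: 33.2 mi
B→C: 40.7 mi
C→D: 28.6 mi
D→E: 14.9 mi
E→F: 35.4 mi
The shortest leg is D–E at 14.9 mi.

D–E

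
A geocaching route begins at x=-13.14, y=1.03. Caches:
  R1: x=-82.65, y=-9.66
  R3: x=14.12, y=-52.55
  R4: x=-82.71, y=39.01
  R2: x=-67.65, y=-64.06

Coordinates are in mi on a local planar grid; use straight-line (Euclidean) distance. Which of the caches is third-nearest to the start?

Distances from the start (x=-13.14, y=1.03):
R3: 60.1 mi
R1: 70.3 mi
R4: 79.3 mi
R2: 84.9 mi
The third-nearest is R4 at 79.3 mi.

R4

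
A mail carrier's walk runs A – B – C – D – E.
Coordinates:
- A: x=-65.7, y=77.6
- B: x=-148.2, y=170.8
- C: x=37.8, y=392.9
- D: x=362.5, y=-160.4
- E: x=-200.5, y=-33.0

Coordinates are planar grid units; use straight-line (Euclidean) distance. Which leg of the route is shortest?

Leg distances:
A→B: 124.5
B→C: 289.7
C→D: 641.5
D→E: 577.2
The shortest leg is A–B at 124.5.

A–B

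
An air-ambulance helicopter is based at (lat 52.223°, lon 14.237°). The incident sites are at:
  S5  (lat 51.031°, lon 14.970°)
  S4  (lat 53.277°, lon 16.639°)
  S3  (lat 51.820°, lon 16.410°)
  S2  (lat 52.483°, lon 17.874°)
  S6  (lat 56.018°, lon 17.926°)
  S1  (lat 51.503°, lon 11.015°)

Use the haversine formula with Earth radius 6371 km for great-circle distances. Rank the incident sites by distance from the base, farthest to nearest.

S6, S2, S1, S4, S3, S5

Distance from the base at (lat 52.223°, lon 14.237°) to each:
S6 (lat 56.018°, lon 17.926°): 485.5 km
S2 (lat 52.483°, lon 17.874°): 248.7 km
S1 (lat 51.503°, lon 11.015°): 235.3 km
S4 (lat 53.277°, lon 16.639°): 199.7 km
S3 (lat 51.820°, lon 16.410°): 155.3 km
S5 (lat 51.031°, lon 14.970°): 141.9 km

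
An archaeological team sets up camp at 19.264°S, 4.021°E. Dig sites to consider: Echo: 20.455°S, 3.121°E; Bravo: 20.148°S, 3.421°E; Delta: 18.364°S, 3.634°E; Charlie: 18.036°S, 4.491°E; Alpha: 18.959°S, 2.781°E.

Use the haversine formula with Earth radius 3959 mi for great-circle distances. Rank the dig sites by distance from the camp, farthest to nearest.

Distance from the camp at 19.264°S, 4.021°E to each:
Echo 20.455°S, 3.121°E: 101.0 mi
Charlie 18.036°S, 4.491°E: 90.3 mi
Alpha 18.959°S, 2.781°E: 83.7 mi
Bravo 20.148°S, 3.421°E: 72.5 mi
Delta 18.364°S, 3.634°E: 67.1 mi

Echo, Charlie, Alpha, Bravo, Delta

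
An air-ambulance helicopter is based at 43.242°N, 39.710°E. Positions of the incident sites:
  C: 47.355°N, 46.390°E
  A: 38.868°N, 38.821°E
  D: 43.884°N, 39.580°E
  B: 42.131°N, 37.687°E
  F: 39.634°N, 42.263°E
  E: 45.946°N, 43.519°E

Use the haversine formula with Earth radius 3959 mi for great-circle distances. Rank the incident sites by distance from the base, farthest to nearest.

C, A, F, E, B, D

Distance from the base at 43.242°N, 39.710°E to each:
C 47.355°N, 46.390°E: 431.2 mi
A 38.868°N, 38.821°E: 305.8 mi
F 39.634°N, 42.263°E: 282.2 mi
E 45.946°N, 43.519°E: 264.6 mi
B 42.131°N, 37.687°E: 128.3 mi
D 43.884°N, 39.580°E: 44.8 mi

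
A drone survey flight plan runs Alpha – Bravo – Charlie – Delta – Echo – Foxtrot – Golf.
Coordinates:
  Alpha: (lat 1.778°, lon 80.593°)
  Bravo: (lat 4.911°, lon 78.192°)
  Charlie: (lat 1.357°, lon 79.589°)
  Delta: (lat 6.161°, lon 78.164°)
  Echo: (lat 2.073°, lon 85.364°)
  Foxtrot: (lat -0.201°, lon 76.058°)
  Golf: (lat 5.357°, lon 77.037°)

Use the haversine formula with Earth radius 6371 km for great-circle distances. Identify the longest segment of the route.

Leg distances:
Alpha→Bravo: 438.6 km
Bravo→Charlie: 424.5 km
Charlie→Delta: 557.1 km
Delta→Echo: 918.7 km
Echo→Foxtrot: 1065.0 km
Foxtrot→Golf: 627.5 km
The longest leg is Echo–Foxtrot at 1065.0 km.

Echo–Foxtrot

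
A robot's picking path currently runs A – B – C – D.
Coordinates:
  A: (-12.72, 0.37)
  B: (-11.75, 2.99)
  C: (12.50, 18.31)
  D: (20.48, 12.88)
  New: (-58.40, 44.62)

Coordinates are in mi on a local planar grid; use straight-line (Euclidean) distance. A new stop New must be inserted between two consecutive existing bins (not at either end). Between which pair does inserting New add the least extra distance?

between B and C

Added distance for inserting New between each consecutive pair:
A–B: 123.3 mi
B–C: 109.5 mi
C–D: 151.0 mi
Smallest added distance is 109.5 mi, inserting between B and C.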